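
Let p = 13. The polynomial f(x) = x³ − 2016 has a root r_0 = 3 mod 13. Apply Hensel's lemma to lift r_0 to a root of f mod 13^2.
r_1 = 133 (mod 169)

Hensel: r_{i+1} = r_i − f(r_i)/f′(r_i) mod 13^{i+2}, where f′(x) = 3x². Iterate:
  r_0 = 3 (mod 13)
  r_1 = 133 (mod 169)
Final: r = 133 with f(r) ≡ 0 mod 13^2.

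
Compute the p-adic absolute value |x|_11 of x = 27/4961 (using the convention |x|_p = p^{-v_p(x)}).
|27/4961|_11 = 121

Step 1 — compute v_11(x) by factoring powers of 11 out of the numerator and denominator: v_11(27/4961) = -2. Step 2 — apply |x|_p = p^{-v_p(x)} = 11^{2} = 121.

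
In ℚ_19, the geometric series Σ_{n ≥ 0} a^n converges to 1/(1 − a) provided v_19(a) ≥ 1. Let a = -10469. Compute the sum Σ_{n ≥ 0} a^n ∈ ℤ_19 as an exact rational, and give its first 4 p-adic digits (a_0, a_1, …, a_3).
Σ a^n = 1/(1 − a) = 1/10470;  first 4 digits = (1, 0, 9, 17)

v_19(a) = 2 ≥ 1, so the series converges in ℤ_19 to 1/(1 − a) = 1/(1 − (-10469)) = 1/10470. Expand this rational in ℤ_19: compute digits iteratively via d_i = x_i mod 19, x_{i+1} = (x_i − d_i)/19. The first 4 digits are (1, 0, 9, 17).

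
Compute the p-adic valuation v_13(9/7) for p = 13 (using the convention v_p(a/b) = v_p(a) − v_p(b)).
v_13(9/7) = 0

Factor powers of 13 from the numerator and denominator of the reduced fraction: 9 = 13^0 · 9 and 7 = 13^0 · 7. Apply v_p(a/b) = v_p(a) − v_p(b): v_13(9/7) = 0 − 0 = 0.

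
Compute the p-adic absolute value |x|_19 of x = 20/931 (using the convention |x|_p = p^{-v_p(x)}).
|20/931|_19 = 19

Step 1 — compute v_19(x) by factoring powers of 19 out of the numerator and denominator: v_19(20/931) = -1. Step 2 — apply |x|_p = p^{-v_p(x)} = 19^{1} = 19.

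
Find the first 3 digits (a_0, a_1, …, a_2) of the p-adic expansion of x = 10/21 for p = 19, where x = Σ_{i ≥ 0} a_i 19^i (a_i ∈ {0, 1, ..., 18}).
(a_0, …, a_2) = (5, 7, 15)

v_19(10/21) = 0 (numerator and denominator both coprime to 19), so x ∈ ℤ_19^×. Compute digits iteratively via a_i = x_i mod 19, x_{i+1} = (x_i − a_i)/19, with x_0 = x:
  x_0 = 10/21;  a_0 = 5;  x_1 = (x_0 − 5)/19 = -5/21
  x_1 = -5/21;  a_1 = 7;  x_2 = (x_1 − 7)/19 = -8/21
  x_2 = -8/21;  a_2 = 15;  x_3 = (x_2 − 15)/19 = -17/21
Digits: (5, 7, 15).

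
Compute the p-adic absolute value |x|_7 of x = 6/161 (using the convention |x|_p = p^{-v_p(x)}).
|6/161|_7 = 7

Step 1 — compute v_7(x) by factoring powers of 7 out of the numerator and denominator: v_7(6/161) = -1. Step 2 — apply |x|_p = p^{-v_p(x)} = 7^{1} = 7.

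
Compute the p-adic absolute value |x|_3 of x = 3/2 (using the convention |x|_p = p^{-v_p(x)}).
|3/2|_3 = 1/3

Step 1 — compute v_3(x) by factoring powers of 3 out of the numerator and denominator: v_3(3/2) = 1. Step 2 — apply |x|_p = p^{-v_p(x)} = 3^{-1} = 1/3.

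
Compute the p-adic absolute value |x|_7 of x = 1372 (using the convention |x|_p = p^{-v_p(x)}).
|1372|_7 = 1/343

Step 1 — compute v_7(x) by factoring powers of 7 out of the numerator and denominator: v_7(1372) = 3. Step 2 — apply |x|_p = p^{-v_p(x)} = 7^{-3} = 1/343.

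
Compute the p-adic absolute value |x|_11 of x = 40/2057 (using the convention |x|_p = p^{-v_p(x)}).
|40/2057|_11 = 121

Step 1 — compute v_11(x) by factoring powers of 11 out of the numerator and denominator: v_11(40/2057) = -2. Step 2 — apply |x|_p = p^{-v_p(x)} = 11^{2} = 121.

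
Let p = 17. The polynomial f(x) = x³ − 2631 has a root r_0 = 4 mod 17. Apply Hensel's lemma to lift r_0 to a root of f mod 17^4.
r_3 = 3676 (mod 83521)

Hensel: r_{i+1} = r_i − f(r_i)/f′(r_i) mod 17^{i+2}, where f′(x) = 3x². Iterate:
  r_0 = 4 (mod 17)
  r_1 = 208 (mod 289)
  r_2 = 3676 (mod 4913)
  r_3 = 3676 (mod 83521)
Final: r = 3676 with f(r) ≡ 0 mod 17^4.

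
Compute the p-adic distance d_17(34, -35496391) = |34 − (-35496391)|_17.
d_17(34, -35496391) = 1/1419857

Step 1 — x − y = 34 − (-35496391) = 35496425. Step 2 — v_17(35496425) = 5 (factor: 35496425 = (17^5 · 25); the sign does not affect v_p). Step 3 — |x − y|_17 = 17^{-5} = 1/1419857.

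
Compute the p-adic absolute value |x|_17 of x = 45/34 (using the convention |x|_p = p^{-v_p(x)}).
|45/34|_17 = 17

Step 1 — compute v_17(x) by factoring powers of 17 out of the numerator and denominator: v_17(45/34) = -1. Step 2 — apply |x|_p = p^{-v_p(x)} = 17^{1} = 17.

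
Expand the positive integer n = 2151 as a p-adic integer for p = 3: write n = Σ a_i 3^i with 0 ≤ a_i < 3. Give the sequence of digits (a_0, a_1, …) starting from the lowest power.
(a_0, a_1, …) = (0, 0, 2, 1, 2, 2, 2)

Repeated division by 3 gives the digits low-to-high: 2151 = 2·3^2 + 1·3^3 + 2·3^4 + 2·3^5 + 2·3^6. Digit sequence: (0, 0, 2, 1, 2, 2, 2).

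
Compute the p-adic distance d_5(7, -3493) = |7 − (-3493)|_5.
d_5(7, -3493) = 1/125

Step 1 — x − y = 7 − (-3493) = 3500. Step 2 — v_5(3500) = 3 (factor: 3500 = (5^3 · 28); the sign does not affect v_p). Step 3 — |x − y|_5 = 5^{-3} = 1/125.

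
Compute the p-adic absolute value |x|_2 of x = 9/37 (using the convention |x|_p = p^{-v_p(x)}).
|9/37|_2 = 1

Step 1 — compute v_2(x) by factoring powers of 2 out of the numerator and denominator: v_2(9/37) = 0. Step 2 — apply |x|_p = p^{-v_p(x)} = 2^{0} = 1.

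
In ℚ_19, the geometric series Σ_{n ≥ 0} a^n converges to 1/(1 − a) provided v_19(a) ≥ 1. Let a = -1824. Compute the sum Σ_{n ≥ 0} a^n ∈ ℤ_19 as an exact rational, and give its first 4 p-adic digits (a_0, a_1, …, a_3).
Σ a^n = 1/(1 − a) = 1/1825;  first 4 digits = (1, 18, 14, 8)

v_19(a) = 1 ≥ 1, so the series converges in ℤ_19 to 1/(1 − a) = 1/(1 − (-1824)) = 1/1825. Expand this rational in ℤ_19: compute digits iteratively via d_i = x_i mod 19, x_{i+1} = (x_i − d_i)/19. The first 4 digits are (1, 18, 14, 8).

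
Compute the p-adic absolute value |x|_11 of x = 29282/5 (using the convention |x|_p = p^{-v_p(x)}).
|29282/5|_11 = 1/14641

Step 1 — compute v_11(x) by factoring powers of 11 out of the numerator and denominator: v_11(29282/5) = 4. Step 2 — apply |x|_p = p^{-v_p(x)} = 11^{-4} = 1/14641.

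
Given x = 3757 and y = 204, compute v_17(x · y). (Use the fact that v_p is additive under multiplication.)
v_17(766428) = 3

v_p(x) = 2 (factor: 3757 = 17^2 · 13); v_p(y) = 1 (factor: 204 = 17^1 · 12). Additivity: v_p(xy) = v_p(x) + v_p(y) = 2 + 1 = 3. (Direct check: xy = 766428 = 17^3 · (156).)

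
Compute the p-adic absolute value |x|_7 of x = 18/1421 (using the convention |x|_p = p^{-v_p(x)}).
|18/1421|_7 = 49

Step 1 — compute v_7(x) by factoring powers of 7 out of the numerator and denominator: v_7(18/1421) = -2. Step 2 — apply |x|_p = p^{-v_p(x)} = 7^{2} = 49.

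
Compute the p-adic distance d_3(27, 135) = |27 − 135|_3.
d_3(27, 135) = 1/27

Step 1 — x − y = 27 − 135 = -108. Step 2 — v_3(-108) = 3 (factor: -108 = −(3^3 · 4); the sign does not affect v_p). Step 3 — |x − y|_3 = 3^{-3} = 1/27.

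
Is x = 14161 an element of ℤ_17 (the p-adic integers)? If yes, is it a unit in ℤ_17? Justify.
x ∈ ℤ_17 but not a unit; v_17(x) = 2 > 0

ℤ_17 = {x ∈ ℚ_17 : v_17(x) ≥ 0} and ℤ_17^× = {x ∈ ℤ_17 : v_17(x) = 0}. Here v_17(14161) = v_17(num) − v_17(den) = 2; compare against these criteria.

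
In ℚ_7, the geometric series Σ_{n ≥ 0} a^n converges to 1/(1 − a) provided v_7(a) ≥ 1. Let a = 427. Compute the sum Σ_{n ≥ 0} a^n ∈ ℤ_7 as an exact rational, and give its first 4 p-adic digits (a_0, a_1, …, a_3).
Σ a^n = 1/(1 − a) = -1/426;  first 4 digits = (1, 5, 5, 6)

v_7(a) = 1 ≥ 1, so the series converges in ℤ_7 to 1/(1 − a) = 1/(1 − 427) = -1/426. Expand this rational in ℤ_7: compute digits iteratively via d_i = x_i mod 7, x_{i+1} = (x_i − d_i)/7. The first 4 digits are (1, 5, 5, 6).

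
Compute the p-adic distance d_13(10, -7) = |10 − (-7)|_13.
d_13(10, -7) = 1

Step 1 — x − y = 10 − (-7) = 17. Step 2 — v_13(17) = 0 (factor: 17 = (13^0 · 17); the sign does not affect v_p). Step 3 — |x − y|_13 = 13^{0} = 1.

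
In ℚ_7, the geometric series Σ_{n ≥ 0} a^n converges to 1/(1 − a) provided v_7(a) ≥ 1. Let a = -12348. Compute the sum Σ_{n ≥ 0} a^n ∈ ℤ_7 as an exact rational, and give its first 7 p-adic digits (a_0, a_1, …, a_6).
Σ a^n = 1/(1 − a) = 1/12349;  first 7 digits = (1, 0, 0, 6, 1, 6, 0)

v_7(a) = 3 ≥ 1, so the series converges in ℤ_7 to 1/(1 − a) = 1/(1 − (-12348)) = 1/12349. Expand this rational in ℤ_7: compute digits iteratively via d_i = x_i mod 7, x_{i+1} = (x_i − d_i)/7. The first 7 digits are (1, 0, 0, 6, 1, 6, 0).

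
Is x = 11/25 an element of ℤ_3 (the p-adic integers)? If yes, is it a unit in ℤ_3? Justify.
x ∈ ℤ_3^× (unit); v_3(x) = 0

ℤ_3 = {x ∈ ℚ_3 : v_3(x) ≥ 0} and ℤ_3^× = {x ∈ ℤ_3 : v_3(x) = 0}. Here v_3(11/25) = v_3(num) − v_3(den) = 0; compare against these criteria.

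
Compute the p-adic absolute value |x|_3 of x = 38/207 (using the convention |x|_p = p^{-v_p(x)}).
|38/207|_3 = 9

Step 1 — compute v_3(x) by factoring powers of 3 out of the numerator and denominator: v_3(38/207) = -2. Step 2 — apply |x|_p = p^{-v_p(x)} = 3^{2} = 9.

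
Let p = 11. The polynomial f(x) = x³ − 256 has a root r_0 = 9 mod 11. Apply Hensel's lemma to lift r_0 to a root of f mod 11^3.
r_2 = 262 (mod 1331)

Hensel: r_{i+1} = r_i − f(r_i)/f′(r_i) mod 11^{i+2}, where f′(x) = 3x². Iterate:
  r_0 = 9 (mod 11)
  r_1 = 20 (mod 121)
  r_2 = 262 (mod 1331)
Final: r = 262 with f(r) ≡ 0 mod 11^3.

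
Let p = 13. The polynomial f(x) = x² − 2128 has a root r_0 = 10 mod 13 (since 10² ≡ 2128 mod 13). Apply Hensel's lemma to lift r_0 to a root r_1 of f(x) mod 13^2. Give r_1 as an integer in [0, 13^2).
r_1 = 10 (mod 169)

Hensel's recurrence: r_{i+1} = r_i − f(r_i)·(f′(r_i))^{-1} mod 13^{i+2}, with f′(x) = 2x. Iterate:
  r_0 = 10 (mod 13)
  r_1 = 10 (mod 169)
Final: r_1 = 10, and one checks f(r_1) ≡ 0 mod 13^2.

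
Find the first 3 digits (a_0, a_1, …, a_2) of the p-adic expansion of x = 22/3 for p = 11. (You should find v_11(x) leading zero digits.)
(a_0, …, a_2) = (0, 8, 3)

v_11(22/3) = 1, so a_0 = ... = a_0 = 0. Factor out: x = 11^1 · u with u = 2/3 a unit in ℤ_11. Expand u iteratively via a_{v+i} = u_i mod 11, u_{i+1} = (u_i − a_{v+i})/11:
  u_0 = 2/3;  a_1 = 8;  u_1 = (u_0 − 8)/11 = -2/3
  u_1 = -2/3;  a_2 = 3;  u_2 = (u_1 − 3)/11 = -1/3
Digits: (0, 8, 3).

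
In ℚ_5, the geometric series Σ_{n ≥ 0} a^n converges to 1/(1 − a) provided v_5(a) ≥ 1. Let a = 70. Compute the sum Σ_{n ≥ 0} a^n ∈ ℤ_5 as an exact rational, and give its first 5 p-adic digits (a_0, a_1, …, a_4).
Σ a^n = 1/(1 − a) = -1/69;  first 5 digits = (1, 4, 3, 3, 2)

v_5(a) = 1 ≥ 1, so the series converges in ℤ_5 to 1/(1 − a) = 1/(1 − 70) = -1/69. Expand this rational in ℤ_5: compute digits iteratively via d_i = x_i mod 5, x_{i+1} = (x_i − d_i)/5. The first 5 digits are (1, 4, 3, 3, 2).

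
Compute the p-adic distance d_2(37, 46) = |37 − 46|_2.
d_2(37, 46) = 1

Step 1 — x − y = 37 − 46 = -9. Step 2 — v_2(-9) = 0 (factor: -9 = −(2^0 · 9); the sign does not affect v_p). Step 3 — |x − y|_2 = 2^{0} = 1.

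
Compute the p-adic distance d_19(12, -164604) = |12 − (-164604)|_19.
d_19(12, -164604) = 1/6859

Step 1 — x − y = 12 − (-164604) = 164616. Step 2 — v_19(164616) = 3 (factor: 164616 = (19^3 · 24); the sign does not affect v_p). Step 3 — |x − y|_19 = 19^{-3} = 1/6859.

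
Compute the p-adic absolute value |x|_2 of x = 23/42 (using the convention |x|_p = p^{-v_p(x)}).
|23/42|_2 = 2

Step 1 — compute v_2(x) by factoring powers of 2 out of the numerator and denominator: v_2(23/42) = -1. Step 2 — apply |x|_p = p^{-v_p(x)} = 2^{1} = 2.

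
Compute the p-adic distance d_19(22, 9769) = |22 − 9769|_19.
d_19(22, 9769) = 1/361

Step 1 — x − y = 22 − 9769 = -9747. Step 2 — v_19(-9747) = 2 (factor: -9747 = −(19^2 · 27); the sign does not affect v_p). Step 3 — |x − y|_19 = 19^{-2} = 1/361.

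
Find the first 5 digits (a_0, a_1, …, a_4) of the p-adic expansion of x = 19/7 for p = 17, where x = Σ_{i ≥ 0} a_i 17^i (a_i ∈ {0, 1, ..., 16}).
(a_0, …, a_4) = (10, 2, 12, 9, 14)

v_17(19/7) = 0 (numerator and denominator both coprime to 17), so x ∈ ℤ_17^×. Compute digits iteratively via a_i = x_i mod 17, x_{i+1} = (x_i − a_i)/17, with x_0 = x:
  x_0 = 19/7;  a_0 = 10;  x_1 = (x_0 − 10)/17 = -3/7
  x_1 = -3/7;  a_1 = 2;  x_2 = (x_1 − 2)/17 = -1/7
  x_2 = -1/7;  a_2 = 12;  x_3 = (x_2 − 12)/17 = -5/7
  x_3 = -5/7;  a_3 = 9;  x_4 = (x_3 − 9)/17 = -4/7
  x_4 = -4/7;  a_4 = 14;  x_5 = (x_4 − 14)/17 = -6/7
Digits: (10, 2, 12, 9, 14).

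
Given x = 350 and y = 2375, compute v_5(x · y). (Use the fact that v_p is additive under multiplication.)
v_5(831250) = 5

v_p(x) = 2 (factor: 350 = 5^2 · 14); v_p(y) = 3 (factor: 2375 = 5^3 · 19). Additivity: v_p(xy) = v_p(x) + v_p(y) = 2 + 3 = 5. (Direct check: xy = 831250 = 5^5 · (266).)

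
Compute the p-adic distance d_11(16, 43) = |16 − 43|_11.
d_11(16, 43) = 1

Step 1 — x − y = 16 − 43 = -27. Step 2 — v_11(-27) = 0 (factor: -27 = −(11^0 · 27); the sign does not affect v_p). Step 3 — |x − y|_11 = 11^{0} = 1.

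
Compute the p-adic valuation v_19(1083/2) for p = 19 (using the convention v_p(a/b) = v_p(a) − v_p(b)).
v_19(1083/2) = 2

Factor powers of 19 from the numerator and denominator of the reduced fraction: 1083 = 19^2 · 3 and 2 = 19^0 · 2. Apply v_p(a/b) = v_p(a) − v_p(b): v_19(1083/2) = 2 − 0 = 2.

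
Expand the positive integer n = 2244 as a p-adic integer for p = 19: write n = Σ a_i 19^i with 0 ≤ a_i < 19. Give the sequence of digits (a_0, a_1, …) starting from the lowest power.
(a_0, a_1, …) = (2, 4, 6)

Repeated division by 19 gives the digits low-to-high: 2244 = 2 + 4·19^1 + 6·19^2. Digit sequence: (2, 4, 6).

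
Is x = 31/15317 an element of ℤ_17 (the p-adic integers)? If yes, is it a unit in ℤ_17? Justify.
x ∉ ℤ_17 (v_17(x) = -2 < 0)

ℤ_17 = {x ∈ ℚ_17 : v_17(x) ≥ 0} and ℤ_17^× = {x ∈ ℤ_17 : v_17(x) = 0}. Here v_17(31/15317) = v_17(num) − v_17(den) = -2; compare against these criteria.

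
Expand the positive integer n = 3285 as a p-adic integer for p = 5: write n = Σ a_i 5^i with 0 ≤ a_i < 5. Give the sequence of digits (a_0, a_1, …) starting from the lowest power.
(a_0, a_1, …) = (0, 2, 1, 1, 0, 1)

Repeated division by 5 gives the digits low-to-high: 3285 = 2·5^1 + 1·5^2 + 1·5^3 + 1·5^5. Digit sequence: (0, 2, 1, 1, 0, 1).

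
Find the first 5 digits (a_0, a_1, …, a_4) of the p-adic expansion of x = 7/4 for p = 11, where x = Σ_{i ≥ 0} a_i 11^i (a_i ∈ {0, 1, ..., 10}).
(a_0, …, a_4) = (10, 2, 8, 2, 8)

v_11(7/4) = 0 (numerator and denominator both coprime to 11), so x ∈ ℤ_11^×. Compute digits iteratively via a_i = x_i mod 11, x_{i+1} = (x_i − a_i)/11, with x_0 = x:
  x_0 = 7/4;  a_0 = 10;  x_1 = (x_0 − 10)/11 = -3/4
  x_1 = -3/4;  a_1 = 2;  x_2 = (x_1 − 2)/11 = -1/4
  x_2 = -1/4;  a_2 = 8;  x_3 = (x_2 − 8)/11 = -3/4
  x_3 = -3/4;  a_3 = 2;  x_4 = (x_3 − 2)/11 = -1/4
  x_4 = -1/4;  a_4 = 8;  x_5 = (x_4 − 8)/11 = -3/4
Digits: (10, 2, 8, 2, 8).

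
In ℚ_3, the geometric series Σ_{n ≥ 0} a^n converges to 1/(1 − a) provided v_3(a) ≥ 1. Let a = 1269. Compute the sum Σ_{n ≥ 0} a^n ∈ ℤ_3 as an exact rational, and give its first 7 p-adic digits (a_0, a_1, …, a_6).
Σ a^n = 1/(1 − a) = -1/1268;  first 7 digits = (1, 0, 0, 2, 0, 2, 2)

v_3(a) = 3 ≥ 1, so the series converges in ℤ_3 to 1/(1 − a) = 1/(1 − 1269) = -1/1268. Expand this rational in ℤ_3: compute digits iteratively via d_i = x_i mod 3, x_{i+1} = (x_i − d_i)/3. The first 7 digits are (1, 0, 0, 2, 0, 2, 2).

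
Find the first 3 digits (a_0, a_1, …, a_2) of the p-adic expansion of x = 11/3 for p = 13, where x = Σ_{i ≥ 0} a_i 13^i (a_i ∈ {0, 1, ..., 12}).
(a_0, …, a_2) = (8, 4, 4)

v_13(11/3) = 0 (numerator and denominator both coprime to 13), so x ∈ ℤ_13^×. Compute digits iteratively via a_i = x_i mod 13, x_{i+1} = (x_i − a_i)/13, with x_0 = x:
  x_0 = 11/3;  a_0 = 8;  x_1 = (x_0 − 8)/13 = -1/3
  x_1 = -1/3;  a_1 = 4;  x_2 = (x_1 − 4)/13 = -1/3
  x_2 = -1/3;  a_2 = 4;  x_3 = (x_2 − 4)/13 = -1/3
Digits: (8, 4, 4).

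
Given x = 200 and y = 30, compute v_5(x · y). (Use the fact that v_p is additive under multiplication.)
v_5(6000) = 3

v_p(x) = 2 (factor: 200 = 5^2 · 8); v_p(y) = 1 (factor: 30 = 5^1 · 6). Additivity: v_p(xy) = v_p(x) + v_p(y) = 2 + 1 = 3. (Direct check: xy = 6000 = 5^3 · (48).)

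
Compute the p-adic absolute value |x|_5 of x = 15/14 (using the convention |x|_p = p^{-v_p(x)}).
|15/14|_5 = 1/5

Step 1 — compute v_5(x) by factoring powers of 5 out of the numerator and denominator: v_5(15/14) = 1. Step 2 — apply |x|_p = p^{-v_p(x)} = 5^{-1} = 1/5.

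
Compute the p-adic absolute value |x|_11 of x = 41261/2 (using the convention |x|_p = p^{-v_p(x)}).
|41261/2|_11 = 1/1331

Step 1 — compute v_11(x) by factoring powers of 11 out of the numerator and denominator: v_11(41261/2) = 3. Step 2 — apply |x|_p = p^{-v_p(x)} = 11^{-3} = 1/1331.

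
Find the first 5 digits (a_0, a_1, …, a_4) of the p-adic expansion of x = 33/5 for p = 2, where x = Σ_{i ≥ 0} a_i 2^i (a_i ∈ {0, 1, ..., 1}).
(a_0, …, a_4) = (1, 0, 1, 1, 0)

v_2(33/5) = 0 (numerator and denominator both coprime to 2), so x ∈ ℤ_2^×. Compute digits iteratively via a_i = x_i mod 2, x_{i+1} = (x_i − a_i)/2, with x_0 = x:
  x_0 = 33/5;  a_0 = 1;  x_1 = (x_0 − 1)/2 = 14/5
  x_1 = 14/5;  a_1 = 0;  x_2 = (x_1 − 0)/2 = 7/5
  x_2 = 7/5;  a_2 = 1;  x_3 = (x_2 − 1)/2 = 1/5
  x_3 = 1/5;  a_3 = 1;  x_4 = (x_3 − 1)/2 = -2/5
  x_4 = -2/5;  a_4 = 0;  x_5 = (x_4 − 0)/2 = -1/5
Digits: (1, 0, 1, 1, 0).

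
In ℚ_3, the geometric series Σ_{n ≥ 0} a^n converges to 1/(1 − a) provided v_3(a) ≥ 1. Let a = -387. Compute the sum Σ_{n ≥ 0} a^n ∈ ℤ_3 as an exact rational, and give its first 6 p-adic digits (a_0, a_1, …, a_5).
Σ a^n = 1/(1 − a) = 1/388;  first 6 digits = (1, 0, 2, 0, 2, 2)

v_3(a) = 2 ≥ 1, so the series converges in ℤ_3 to 1/(1 − a) = 1/(1 − (-387)) = 1/388. Expand this rational in ℤ_3: compute digits iteratively via d_i = x_i mod 3, x_{i+1} = (x_i − d_i)/3. The first 6 digits are (1, 0, 2, 0, 2, 2).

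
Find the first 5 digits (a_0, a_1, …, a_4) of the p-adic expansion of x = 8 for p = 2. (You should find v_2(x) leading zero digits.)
(a_0, …, a_4) = (0, 0, 0, 1, 0)

v_2(8) = 3, so a_0 = ... = a_2 = 0. Factor out: x = 2^3 · u with u = 1 a unit in ℤ_2. Expand u iteratively via a_{v+i} = u_i mod 2, u_{i+1} = (u_i − a_{v+i})/2:
  u_0 = 1;  a_3 = 1;  u_1 = (u_0 − 1)/2 = 0
  u_1 = 0;  a_4 = 0;  u_2 = (u_1 − 0)/2 = 0
Digits: (0, 0, 0, 1, 0).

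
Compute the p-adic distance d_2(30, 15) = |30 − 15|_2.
d_2(30, 15) = 1

Step 1 — x − y = 30 − 15 = 15. Step 2 — v_2(15) = 0 (factor: 15 = (2^0 · 15); the sign does not affect v_p). Step 3 — |x − y|_2 = 2^{0} = 1.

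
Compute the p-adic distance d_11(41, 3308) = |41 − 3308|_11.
d_11(41, 3308) = 1/121

Step 1 — x − y = 41 − 3308 = -3267. Step 2 — v_11(-3267) = 2 (factor: -3267 = −(11^2 · 27); the sign does not affect v_p). Step 3 — |x − y|_11 = 11^{-2} = 1/121.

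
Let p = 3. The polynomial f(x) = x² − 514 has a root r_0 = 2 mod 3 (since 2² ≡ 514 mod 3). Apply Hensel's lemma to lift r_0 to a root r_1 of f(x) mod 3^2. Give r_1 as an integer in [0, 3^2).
r_1 = 8 (mod 9)

Hensel's recurrence: r_{i+1} = r_i − f(r_i)·(f′(r_i))^{-1} mod 3^{i+2}, with f′(x) = 2x. Iterate:
  r_0 = 2 (mod 3)
  r_1 = 8 (mod 9)
Final: r_1 = 8, and one checks f(r_1) ≡ 0 mod 3^2.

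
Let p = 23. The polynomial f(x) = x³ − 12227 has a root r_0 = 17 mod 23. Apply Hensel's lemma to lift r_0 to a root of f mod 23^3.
r_2 = 10988 (mod 12167)

Hensel: r_{i+1} = r_i − f(r_i)/f′(r_i) mod 23^{i+2}, where f′(x) = 3x². Iterate:
  r_0 = 17 (mod 23)
  r_1 = 408 (mod 529)
  r_2 = 10988 (mod 12167)
Final: r = 10988 with f(r) ≡ 0 mod 23^3.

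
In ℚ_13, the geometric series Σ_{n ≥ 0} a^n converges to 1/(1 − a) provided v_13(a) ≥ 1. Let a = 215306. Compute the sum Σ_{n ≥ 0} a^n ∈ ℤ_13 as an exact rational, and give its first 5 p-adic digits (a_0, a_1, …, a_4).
Σ a^n = 1/(1 − a) = -1/215305;  first 5 digits = (1, 0, 0, 7, 7)

v_13(a) = 3 ≥ 1, so the series converges in ℤ_13 to 1/(1 − a) = 1/(1 − 215306) = -1/215305. Expand this rational in ℤ_13: compute digits iteratively via d_i = x_i mod 13, x_{i+1} = (x_i − d_i)/13. The first 5 digits are (1, 0, 0, 7, 7).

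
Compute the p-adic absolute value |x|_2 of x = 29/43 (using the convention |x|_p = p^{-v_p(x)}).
|29/43|_2 = 1

Step 1 — compute v_2(x) by factoring powers of 2 out of the numerator and denominator: v_2(29/43) = 0. Step 2 — apply |x|_p = p^{-v_p(x)} = 2^{0} = 1.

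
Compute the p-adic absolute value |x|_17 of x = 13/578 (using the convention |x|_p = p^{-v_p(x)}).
|13/578|_17 = 289

Step 1 — compute v_17(x) by factoring powers of 17 out of the numerator and denominator: v_17(13/578) = -2. Step 2 — apply |x|_p = p^{-v_p(x)} = 17^{2} = 289.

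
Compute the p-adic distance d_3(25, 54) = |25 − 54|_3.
d_3(25, 54) = 1

Step 1 — x − y = 25 − 54 = -29. Step 2 — v_3(-29) = 0 (factor: -29 = −(3^0 · 29); the sign does not affect v_p). Step 3 — |x − y|_3 = 3^{0} = 1.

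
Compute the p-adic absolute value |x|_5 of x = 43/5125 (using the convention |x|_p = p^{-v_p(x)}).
|43/5125|_5 = 125

Step 1 — compute v_5(x) by factoring powers of 5 out of the numerator and denominator: v_5(43/5125) = -3. Step 2 — apply |x|_p = p^{-v_p(x)} = 5^{3} = 125.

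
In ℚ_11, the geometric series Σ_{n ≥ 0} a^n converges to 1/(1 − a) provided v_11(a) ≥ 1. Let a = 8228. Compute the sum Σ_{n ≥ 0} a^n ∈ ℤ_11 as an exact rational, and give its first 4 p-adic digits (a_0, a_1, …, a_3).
Σ a^n = 1/(1 − a) = -1/8227;  first 4 digits = (1, 0, 2, 6)

v_11(a) = 2 ≥ 1, so the series converges in ℤ_11 to 1/(1 − a) = 1/(1 − 8228) = -1/8227. Expand this rational in ℤ_11: compute digits iteratively via d_i = x_i mod 11, x_{i+1} = (x_i − d_i)/11. The first 4 digits are (1, 0, 2, 6).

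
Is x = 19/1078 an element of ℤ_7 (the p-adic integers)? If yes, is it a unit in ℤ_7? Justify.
x ∉ ℤ_7 (v_7(x) = -2 < 0)

ℤ_7 = {x ∈ ℚ_7 : v_7(x) ≥ 0} and ℤ_7^× = {x ∈ ℤ_7 : v_7(x) = 0}. Here v_7(19/1078) = v_7(num) − v_7(den) = -2; compare against these criteria.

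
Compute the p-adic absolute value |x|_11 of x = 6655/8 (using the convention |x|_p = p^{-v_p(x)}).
|6655/8|_11 = 1/1331

Step 1 — compute v_11(x) by factoring powers of 11 out of the numerator and denominator: v_11(6655/8) = 3. Step 2 — apply |x|_p = p^{-v_p(x)} = 11^{-3} = 1/1331.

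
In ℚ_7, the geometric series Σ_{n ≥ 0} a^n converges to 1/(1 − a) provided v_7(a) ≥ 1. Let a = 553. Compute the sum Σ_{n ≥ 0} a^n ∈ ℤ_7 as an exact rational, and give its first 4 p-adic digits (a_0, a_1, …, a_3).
Σ a^n = 1/(1 − a) = -1/552;  first 4 digits = (1, 2, 1, 5)

v_7(a) = 1 ≥ 1, so the series converges in ℤ_7 to 1/(1 − a) = 1/(1 − 553) = -1/552. Expand this rational in ℤ_7: compute digits iteratively via d_i = x_i mod 7, x_{i+1} = (x_i − d_i)/7. The first 4 digits are (1, 2, 1, 5).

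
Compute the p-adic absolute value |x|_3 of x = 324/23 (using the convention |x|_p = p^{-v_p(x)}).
|324/23|_3 = 1/81

Step 1 — compute v_3(x) by factoring powers of 3 out of the numerator and denominator: v_3(324/23) = 4. Step 2 — apply |x|_p = p^{-v_p(x)} = 3^{-4} = 1/81.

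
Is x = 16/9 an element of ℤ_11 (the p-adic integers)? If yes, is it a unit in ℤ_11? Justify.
x ∈ ℤ_11^× (unit); v_11(x) = 0

ℤ_11 = {x ∈ ℚ_11 : v_11(x) ≥ 0} and ℤ_11^× = {x ∈ ℤ_11 : v_11(x) = 0}. Here v_11(16/9) = v_11(num) − v_11(den) = 0; compare against these criteria.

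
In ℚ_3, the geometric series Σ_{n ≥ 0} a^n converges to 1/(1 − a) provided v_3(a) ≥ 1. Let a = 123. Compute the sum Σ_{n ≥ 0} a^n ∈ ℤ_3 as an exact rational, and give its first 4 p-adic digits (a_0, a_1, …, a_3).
Σ a^n = 1/(1 − a) = -1/122;  first 4 digits = (1, 2, 2, 2)

v_3(a) = 1 ≥ 1, so the series converges in ℤ_3 to 1/(1 − a) = 1/(1 − 123) = -1/122. Expand this rational in ℤ_3: compute digits iteratively via d_i = x_i mod 3, x_{i+1} = (x_i − d_i)/3. The first 4 digits are (1, 2, 2, 2).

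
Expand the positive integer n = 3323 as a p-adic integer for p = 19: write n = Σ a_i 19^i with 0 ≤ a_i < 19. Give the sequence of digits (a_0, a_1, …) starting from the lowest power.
(a_0, a_1, …) = (17, 3, 9)

Repeated division by 19 gives the digits low-to-high: 3323 = 17 + 3·19^1 + 9·19^2. Digit sequence: (17, 3, 9).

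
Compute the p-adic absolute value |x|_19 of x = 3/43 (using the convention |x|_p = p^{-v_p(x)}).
|3/43|_19 = 1

Step 1 — compute v_19(x) by factoring powers of 19 out of the numerator and denominator: v_19(3/43) = 0. Step 2 — apply |x|_p = p^{-v_p(x)} = 19^{0} = 1.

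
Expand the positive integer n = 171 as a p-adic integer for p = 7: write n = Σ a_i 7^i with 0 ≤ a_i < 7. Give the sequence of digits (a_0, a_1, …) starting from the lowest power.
(a_0, a_1, …) = (3, 3, 3)

Repeated division by 7 gives the digits low-to-high: 171 = 3 + 3·7^1 + 3·7^2. Digit sequence: (3, 3, 3).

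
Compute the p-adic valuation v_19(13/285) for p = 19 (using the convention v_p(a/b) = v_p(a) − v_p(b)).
v_19(13/285) = -1

Factor powers of 19 from the numerator and denominator of the reduced fraction: 13 = 19^0 · 13 and 285 = 19^1 · 15. Apply v_p(a/b) = v_p(a) − v_p(b): v_19(13/285) = 0 − 1 = -1.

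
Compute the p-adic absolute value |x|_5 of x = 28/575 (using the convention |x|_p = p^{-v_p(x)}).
|28/575|_5 = 25

Step 1 — compute v_5(x) by factoring powers of 5 out of the numerator and denominator: v_5(28/575) = -2. Step 2 — apply |x|_p = p^{-v_p(x)} = 5^{2} = 25.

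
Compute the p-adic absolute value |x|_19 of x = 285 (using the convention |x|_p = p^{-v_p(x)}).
|285|_19 = 1/19

Step 1 — compute v_19(x) by factoring powers of 19 out of the numerator and denominator: v_19(285) = 1. Step 2 — apply |x|_p = p^{-v_p(x)} = 19^{-1} = 1/19.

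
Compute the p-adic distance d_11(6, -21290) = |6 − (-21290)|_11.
d_11(6, -21290) = 1/1331

Step 1 — x − y = 6 − (-21290) = 21296. Step 2 — v_11(21296) = 3 (factor: 21296 = (11^3 · 16); the sign does not affect v_p). Step 3 — |x − y|_11 = 11^{-3} = 1/1331.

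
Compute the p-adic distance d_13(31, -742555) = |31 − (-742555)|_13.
d_13(31, -742555) = 1/371293

Step 1 — x − y = 31 − (-742555) = 742586. Step 2 — v_13(742586) = 5 (factor: 742586 = (13^5 · 2); the sign does not affect v_p). Step 3 — |x − y|_13 = 13^{-5} = 1/371293.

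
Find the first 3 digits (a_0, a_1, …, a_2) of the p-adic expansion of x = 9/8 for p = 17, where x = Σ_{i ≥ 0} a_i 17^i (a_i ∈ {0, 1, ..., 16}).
(a_0, …, a_2) = (16, 14, 14)

v_17(9/8) = 0 (numerator and denominator both coprime to 17), so x ∈ ℤ_17^×. Compute digits iteratively via a_i = x_i mod 17, x_{i+1} = (x_i − a_i)/17, with x_0 = x:
  x_0 = 9/8;  a_0 = 16;  x_1 = (x_0 − 16)/17 = -7/8
  x_1 = -7/8;  a_1 = 14;  x_2 = (x_1 − 14)/17 = -7/8
  x_2 = -7/8;  a_2 = 14;  x_3 = (x_2 − 14)/17 = -7/8
Digits: (16, 14, 14).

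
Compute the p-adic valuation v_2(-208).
v_2(-208) = 4

v_2(n) is the largest exponent k such that 2^k divides n. Factor out: -208 = -2^4 · 13. (Sign doesn't affect v_p.) So v_2(-208) = 4.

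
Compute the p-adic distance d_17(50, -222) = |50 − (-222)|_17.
d_17(50, -222) = 1/17

Step 1 — x − y = 50 − (-222) = 272. Step 2 — v_17(272) = 1 (factor: 272 = (17^1 · 16); the sign does not affect v_p). Step 3 — |x − y|_17 = 17^{-1} = 1/17.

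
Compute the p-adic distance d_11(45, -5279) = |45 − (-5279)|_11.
d_11(45, -5279) = 1/1331

Step 1 — x − y = 45 − (-5279) = 5324. Step 2 — v_11(5324) = 3 (factor: 5324 = (11^3 · 4); the sign does not affect v_p). Step 3 — |x − y|_11 = 11^{-3} = 1/1331.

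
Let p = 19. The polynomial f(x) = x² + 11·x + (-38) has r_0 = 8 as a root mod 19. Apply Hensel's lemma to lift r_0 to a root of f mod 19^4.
r_3 = 48819 (mod 130321)

Hensel: r_{i+1} = r_i − f(r_i)·(f′(r_i))^{-1} mod 19^{i+2}, f′(x) = 2x + 11. Iterate:
  r_0 = 8 (mod 19)
  r_1 = 84 (mod 361)
  r_2 = 806 (mod 6859)
  r_3 = 48819 (mod 130321)
Final: r = 48819 satisfies f(r) ≡ 0 mod 19^4.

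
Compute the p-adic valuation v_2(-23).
v_2(-23) = 0

v_2(n) is the largest exponent k such that 2^k divides n. Factor out: -23 = -2^0 · 23. (Sign doesn't affect v_p.) So v_2(-23) = 0.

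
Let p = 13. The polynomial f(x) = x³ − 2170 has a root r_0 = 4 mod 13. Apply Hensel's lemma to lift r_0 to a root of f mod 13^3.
r_2 = 914 (mod 2197)

Hensel: r_{i+1} = r_i − f(r_i)/f′(r_i) mod 13^{i+2}, where f′(x) = 3x². Iterate:
  r_0 = 4 (mod 13)
  r_1 = 69 (mod 169)
  r_2 = 914 (mod 2197)
Final: r = 914 with f(r) ≡ 0 mod 13^3.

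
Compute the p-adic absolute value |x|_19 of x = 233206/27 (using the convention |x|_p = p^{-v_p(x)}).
|233206/27|_19 = 1/6859

Step 1 — compute v_19(x) by factoring powers of 19 out of the numerator and denominator: v_19(233206/27) = 3. Step 2 — apply |x|_p = p^{-v_p(x)} = 19^{-3} = 1/6859.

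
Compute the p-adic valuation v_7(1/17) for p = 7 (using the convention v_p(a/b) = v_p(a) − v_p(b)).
v_7(1/17) = 0

Factor powers of 7 from the numerator and denominator of the reduced fraction: 1 = 7^0 · 1 and 17 = 7^0 · 17. Apply v_p(a/b) = v_p(a) − v_p(b): v_7(1/17) = 0 − 0 = 0.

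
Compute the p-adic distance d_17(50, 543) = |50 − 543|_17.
d_17(50, 543) = 1/17

Step 1 — x − y = 50 − 543 = -493. Step 2 — v_17(-493) = 1 (factor: -493 = −(17^1 · 29); the sign does not affect v_p). Step 3 — |x − y|_17 = 17^{-1} = 1/17.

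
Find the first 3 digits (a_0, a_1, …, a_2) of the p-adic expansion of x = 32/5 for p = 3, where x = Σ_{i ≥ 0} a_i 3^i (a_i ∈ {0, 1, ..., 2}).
(a_0, …, a_2) = (1, 0, 0)

v_3(32/5) = 0 (numerator and denominator both coprime to 3), so x ∈ ℤ_3^×. Compute digits iteratively via a_i = x_i mod 3, x_{i+1} = (x_i − a_i)/3, with x_0 = x:
  x_0 = 32/5;  a_0 = 1;  x_1 = (x_0 − 1)/3 = 9/5
  x_1 = 9/5;  a_1 = 0;  x_2 = (x_1 − 0)/3 = 3/5
  x_2 = 3/5;  a_2 = 0;  x_3 = (x_2 − 0)/3 = 1/5
Digits: (1, 0, 0).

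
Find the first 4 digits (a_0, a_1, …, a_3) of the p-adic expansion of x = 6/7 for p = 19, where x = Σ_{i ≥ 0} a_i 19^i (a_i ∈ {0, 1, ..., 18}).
(a_0, …, a_3) = (9, 5, 16, 10)

v_19(6/7) = 0 (numerator and denominator both coprime to 19), so x ∈ ℤ_19^×. Compute digits iteratively via a_i = x_i mod 19, x_{i+1} = (x_i − a_i)/19, with x_0 = x:
  x_0 = 6/7;  a_0 = 9;  x_1 = (x_0 − 9)/19 = -3/7
  x_1 = -3/7;  a_1 = 5;  x_2 = (x_1 − 5)/19 = -2/7
  x_2 = -2/7;  a_2 = 16;  x_3 = (x_2 − 16)/19 = -6/7
  x_3 = -6/7;  a_3 = 10;  x_4 = (x_3 − 10)/19 = -4/7
Digits: (9, 5, 16, 10).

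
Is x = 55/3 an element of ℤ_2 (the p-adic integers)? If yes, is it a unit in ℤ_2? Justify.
x ∈ ℤ_2^× (unit); v_2(x) = 0

ℤ_2 = {x ∈ ℚ_2 : v_2(x) ≥ 0} and ℤ_2^× = {x ∈ ℤ_2 : v_2(x) = 0}. Here v_2(55/3) = v_2(num) − v_2(den) = 0; compare against these criteria.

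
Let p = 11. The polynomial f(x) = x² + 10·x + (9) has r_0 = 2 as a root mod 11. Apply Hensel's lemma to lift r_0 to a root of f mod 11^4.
r_3 = 14632 (mod 14641)

Hensel: r_{i+1} = r_i − f(r_i)·(f′(r_i))^{-1} mod 11^{i+2}, f′(x) = 2x + 10. Iterate:
  r_0 = 2 (mod 11)
  r_1 = 112 (mod 121)
  r_2 = 1322 (mod 1331)
  r_3 = 14632 (mod 14641)
Final: r = 14632 satisfies f(r) ≡ 0 mod 11^4.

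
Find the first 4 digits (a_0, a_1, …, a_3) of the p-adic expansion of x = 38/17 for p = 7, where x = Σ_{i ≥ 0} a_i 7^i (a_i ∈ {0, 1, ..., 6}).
(a_0, …, a_3) = (1, 1, 4, 6)

v_7(38/17) = 0 (numerator and denominator both coprime to 7), so x ∈ ℤ_7^×. Compute digits iteratively via a_i = x_i mod 7, x_{i+1} = (x_i − a_i)/7, with x_0 = x:
  x_0 = 38/17;  a_0 = 1;  x_1 = (x_0 − 1)/7 = 3/17
  x_1 = 3/17;  a_1 = 1;  x_2 = (x_1 − 1)/7 = -2/17
  x_2 = -2/17;  a_2 = 4;  x_3 = (x_2 − 4)/7 = -10/17
  x_3 = -10/17;  a_3 = 6;  x_4 = (x_3 − 6)/7 = -16/17
Digits: (1, 1, 4, 6).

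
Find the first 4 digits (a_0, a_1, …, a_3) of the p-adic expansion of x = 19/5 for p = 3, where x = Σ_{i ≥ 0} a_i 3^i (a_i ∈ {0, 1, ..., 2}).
(a_0, …, a_3) = (2, 0, 2, 0)

v_3(19/5) = 0 (numerator and denominator both coprime to 3), so x ∈ ℤ_3^×. Compute digits iteratively via a_i = x_i mod 3, x_{i+1} = (x_i − a_i)/3, with x_0 = x:
  x_0 = 19/5;  a_0 = 2;  x_1 = (x_0 − 2)/3 = 3/5
  x_1 = 3/5;  a_1 = 0;  x_2 = (x_1 − 0)/3 = 1/5
  x_2 = 1/5;  a_2 = 2;  x_3 = (x_2 − 2)/3 = -3/5
  x_3 = -3/5;  a_3 = 0;  x_4 = (x_3 − 0)/3 = -1/5
Digits: (2, 0, 2, 0).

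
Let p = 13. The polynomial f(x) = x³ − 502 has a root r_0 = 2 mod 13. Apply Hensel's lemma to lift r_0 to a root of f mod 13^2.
r_1 = 15 (mod 169)

Hensel: r_{i+1} = r_i − f(r_i)/f′(r_i) mod 13^{i+2}, where f′(x) = 3x². Iterate:
  r_0 = 2 (mod 13)
  r_1 = 15 (mod 169)
Final: r = 15 with f(r) ≡ 0 mod 13^2.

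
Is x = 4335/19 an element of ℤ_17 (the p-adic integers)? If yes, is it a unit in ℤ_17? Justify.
x ∈ ℤ_17 but not a unit; v_17(x) = 2 > 0

ℤ_17 = {x ∈ ℚ_17 : v_17(x) ≥ 0} and ℤ_17^× = {x ∈ ℤ_17 : v_17(x) = 0}. Here v_17(4335/19) = v_17(num) − v_17(den) = 2; compare against these criteria.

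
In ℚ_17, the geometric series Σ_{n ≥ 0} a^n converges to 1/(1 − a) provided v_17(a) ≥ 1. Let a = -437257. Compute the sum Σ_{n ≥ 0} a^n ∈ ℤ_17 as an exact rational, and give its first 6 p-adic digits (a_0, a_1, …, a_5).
Σ a^n = 1/(1 − a) = 1/437258;  first 6 digits = (1, 0, 0, 13, 11, 16)

v_17(a) = 3 ≥ 1, so the series converges in ℤ_17 to 1/(1 − a) = 1/(1 − (-437257)) = 1/437258. Expand this rational in ℤ_17: compute digits iteratively via d_i = x_i mod 17, x_{i+1} = (x_i − d_i)/17. The first 6 digits are (1, 0, 0, 13, 11, 16).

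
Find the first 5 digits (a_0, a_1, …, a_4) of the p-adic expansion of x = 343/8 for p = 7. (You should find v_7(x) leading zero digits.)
(a_0, …, a_4) = (0, 0, 0, 1, 6)

v_7(343/8) = 3, so a_0 = ... = a_2 = 0. Factor out: x = 7^3 · u with u = 1/8 a unit in ℤ_7. Expand u iteratively via a_{v+i} = u_i mod 7, u_{i+1} = (u_i − a_{v+i})/7:
  u_0 = 1/8;  a_3 = 1;  u_1 = (u_0 − 1)/7 = -1/8
  u_1 = -1/8;  a_4 = 6;  u_2 = (u_1 − 6)/7 = -7/8
Digits: (0, 0, 0, 1, 6).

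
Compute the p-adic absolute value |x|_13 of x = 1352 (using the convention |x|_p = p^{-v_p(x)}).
|1352|_13 = 1/169

Step 1 — compute v_13(x) by factoring powers of 13 out of the numerator and denominator: v_13(1352) = 2. Step 2 — apply |x|_p = p^{-v_p(x)} = 13^{-2} = 1/169.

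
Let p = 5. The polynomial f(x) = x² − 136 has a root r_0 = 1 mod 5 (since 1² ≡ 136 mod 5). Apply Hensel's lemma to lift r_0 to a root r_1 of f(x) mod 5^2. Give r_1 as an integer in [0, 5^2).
r_1 = 6 (mod 25)

Hensel's recurrence: r_{i+1} = r_i − f(r_i)·(f′(r_i))^{-1} mod 5^{i+2}, with f′(x) = 2x. Iterate:
  r_0 = 1 (mod 5)
  r_1 = 6 (mod 25)
Final: r_1 = 6, and one checks f(r_1) ≡ 0 mod 5^2.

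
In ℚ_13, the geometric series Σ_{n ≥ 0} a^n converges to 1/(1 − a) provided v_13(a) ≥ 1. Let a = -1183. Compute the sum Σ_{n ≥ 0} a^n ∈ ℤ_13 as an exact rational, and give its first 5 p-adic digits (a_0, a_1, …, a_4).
Σ a^n = 1/(1 − a) = 1/1184;  first 5 digits = (1, 0, 6, 12, 9)

v_13(a) = 2 ≥ 1, so the series converges in ℤ_13 to 1/(1 − a) = 1/(1 − (-1183)) = 1/1184. Expand this rational in ℤ_13: compute digits iteratively via d_i = x_i mod 13, x_{i+1} = (x_i − d_i)/13. The first 5 digits are (1, 0, 6, 12, 9).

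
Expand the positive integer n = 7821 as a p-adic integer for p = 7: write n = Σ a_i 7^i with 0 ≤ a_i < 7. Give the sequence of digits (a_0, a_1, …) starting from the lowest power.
(a_0, a_1, …) = (2, 4, 5, 1, 3)

Repeated division by 7 gives the digits low-to-high: 7821 = 2 + 4·7^1 + 5·7^2 + 1·7^3 + 3·7^4. Digit sequence: (2, 4, 5, 1, 3).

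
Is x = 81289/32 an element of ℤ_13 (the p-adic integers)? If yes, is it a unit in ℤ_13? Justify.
x ∈ ℤ_13 but not a unit; v_13(x) = 3 > 0

ℤ_13 = {x ∈ ℚ_13 : v_13(x) ≥ 0} and ℤ_13^× = {x ∈ ℤ_13 : v_13(x) = 0}. Here v_13(81289/32) = v_13(num) − v_13(den) = 3; compare against these criteria.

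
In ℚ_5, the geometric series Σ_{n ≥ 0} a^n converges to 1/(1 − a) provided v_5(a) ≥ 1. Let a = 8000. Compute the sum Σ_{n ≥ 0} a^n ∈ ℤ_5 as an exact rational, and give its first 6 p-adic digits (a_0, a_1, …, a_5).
Σ a^n = 1/(1 − a) = -1/7999;  first 6 digits = (1, 0, 0, 4, 2, 2)

v_5(a) = 3 ≥ 1, so the series converges in ℤ_5 to 1/(1 − a) = 1/(1 − 8000) = -1/7999. Expand this rational in ℤ_5: compute digits iteratively via d_i = x_i mod 5, x_{i+1} = (x_i − d_i)/5. The first 6 digits are (1, 0, 0, 4, 2, 2).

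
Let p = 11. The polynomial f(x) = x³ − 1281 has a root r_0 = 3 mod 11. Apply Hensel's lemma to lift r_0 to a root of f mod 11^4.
r_3 = 10926 (mod 14641)

Hensel: r_{i+1} = r_i − f(r_i)/f′(r_i) mod 11^{i+2}, where f′(x) = 3x². Iterate:
  r_0 = 3 (mod 11)
  r_1 = 36 (mod 121)
  r_2 = 278 (mod 1331)
  r_3 = 10926 (mod 14641)
Final: r = 10926 with f(r) ≡ 0 mod 11^4.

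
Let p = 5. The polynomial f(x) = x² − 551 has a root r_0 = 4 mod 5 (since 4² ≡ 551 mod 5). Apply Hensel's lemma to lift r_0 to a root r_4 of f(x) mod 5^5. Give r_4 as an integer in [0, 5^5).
r_4 = 1599 (mod 3125)

Hensel's recurrence: r_{i+1} = r_i − f(r_i)·(f′(r_i))^{-1} mod 5^{i+2}, with f′(x) = 2x. Iterate:
  r_0 = 4 (mod 5)
  r_1 = 24 (mod 25)
  r_2 = 99 (mod 125)
  r_3 = 349 (mod 625)
  r_4 = 1599 (mod 3125)
Final: r_4 = 1599, and one checks f(r_4) ≡ 0 mod 5^5.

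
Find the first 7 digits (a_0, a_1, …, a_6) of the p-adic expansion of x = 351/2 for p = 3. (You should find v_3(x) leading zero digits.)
(a_0, …, a_6) = (0, 0, 0, 2, 0, 2, 1)

v_3(351/2) = 3, so a_0 = ... = a_2 = 0. Factor out: x = 3^3 · u with u = 13/2 a unit in ℤ_3. Expand u iteratively via a_{v+i} = u_i mod 3, u_{i+1} = (u_i − a_{v+i})/3:
  u_0 = 13/2;  a_3 = 2;  u_1 = (u_0 − 2)/3 = 3/2
  u_1 = 3/2;  a_4 = 0;  u_2 = (u_1 − 0)/3 = 1/2
  u_2 = 1/2;  a_5 = 2;  u_3 = (u_2 − 2)/3 = -1/2
  u_3 = -1/2;  a_6 = 1;  u_4 = (u_3 − 1)/3 = -1/2
Digits: (0, 0, 0, 2, 0, 2, 1).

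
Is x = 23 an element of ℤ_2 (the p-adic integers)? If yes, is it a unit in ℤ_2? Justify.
x ∈ ℤ_2^× (unit); v_2(x) = 0

ℤ_2 = {x ∈ ℚ_2 : v_2(x) ≥ 0} and ℤ_2^× = {x ∈ ℤ_2 : v_2(x) = 0}. Here v_2(23) = v_2(num) − v_2(den) = 0; compare against these criteria.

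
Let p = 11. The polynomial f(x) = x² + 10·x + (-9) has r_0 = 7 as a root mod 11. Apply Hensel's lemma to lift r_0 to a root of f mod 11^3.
r_2 = 1041 (mod 1331)

Hensel: r_{i+1} = r_i − f(r_i)·(f′(r_i))^{-1} mod 11^{i+2}, f′(x) = 2x + 10. Iterate:
  r_0 = 7 (mod 11)
  r_1 = 73 (mod 121)
  r_2 = 1041 (mod 1331)
Final: r = 1041 satisfies f(r) ≡ 0 mod 11^3.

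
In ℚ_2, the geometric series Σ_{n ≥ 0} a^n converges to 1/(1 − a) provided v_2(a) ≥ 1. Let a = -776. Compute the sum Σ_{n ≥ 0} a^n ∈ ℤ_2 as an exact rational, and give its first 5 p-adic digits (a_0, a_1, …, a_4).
Σ a^n = 1/(1 − a) = 1/777;  first 5 digits = (1, 0, 0, 1, 1)

v_2(a) = 3 ≥ 1, so the series converges in ℤ_2 to 1/(1 − a) = 1/(1 − (-776)) = 1/777. Expand this rational in ℤ_2: compute digits iteratively via d_i = x_i mod 2, x_{i+1} = (x_i − d_i)/2. The first 5 digits are (1, 0, 0, 1, 1).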